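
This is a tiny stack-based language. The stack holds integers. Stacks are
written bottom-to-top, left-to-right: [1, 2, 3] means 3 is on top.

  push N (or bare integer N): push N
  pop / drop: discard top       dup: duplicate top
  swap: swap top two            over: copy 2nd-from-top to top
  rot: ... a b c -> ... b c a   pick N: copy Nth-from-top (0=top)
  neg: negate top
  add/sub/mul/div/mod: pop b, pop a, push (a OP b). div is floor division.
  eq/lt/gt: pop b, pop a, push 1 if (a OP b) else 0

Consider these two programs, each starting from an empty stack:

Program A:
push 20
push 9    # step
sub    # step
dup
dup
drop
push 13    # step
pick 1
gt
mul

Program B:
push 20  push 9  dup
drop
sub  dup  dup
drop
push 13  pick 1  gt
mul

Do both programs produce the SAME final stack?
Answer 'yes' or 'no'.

Program A trace:
  After 'push 20': [20]
  After 'push 9': [20, 9]
  After 'sub': [11]
  After 'dup': [11, 11]
  After 'dup': [11, 11, 11]
  After 'drop': [11, 11]
  After 'push 13': [11, 11, 13]
  After 'pick 1': [11, 11, 13, 11]
  After 'gt': [11, 11, 1]
  After 'mul': [11, 11]
Program A final stack: [11, 11]

Program B trace:
  After 'push 20': [20]
  After 'push 9': [20, 9]
  After 'dup': [20, 9, 9]
  After 'drop': [20, 9]
  After 'sub': [11]
  After 'dup': [11, 11]
  After 'dup': [11, 11, 11]
  After 'drop': [11, 11]
  After 'push 13': [11, 11, 13]
  After 'pick 1': [11, 11, 13, 11]
  After 'gt': [11, 11, 1]
  After 'mul': [11, 11]
Program B final stack: [11, 11]
Same: yes

Answer: yes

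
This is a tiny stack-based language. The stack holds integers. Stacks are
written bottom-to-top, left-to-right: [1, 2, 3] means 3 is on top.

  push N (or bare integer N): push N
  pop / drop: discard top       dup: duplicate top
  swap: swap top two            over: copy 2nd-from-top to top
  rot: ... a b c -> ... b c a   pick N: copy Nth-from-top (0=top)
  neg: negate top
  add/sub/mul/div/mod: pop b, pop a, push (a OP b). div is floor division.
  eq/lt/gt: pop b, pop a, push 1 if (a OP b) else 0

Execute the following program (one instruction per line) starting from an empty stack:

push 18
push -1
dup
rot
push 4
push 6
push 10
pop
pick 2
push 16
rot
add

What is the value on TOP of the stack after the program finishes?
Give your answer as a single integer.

Answer: 22

Derivation:
After 'push 18': [18]
After 'push -1': [18, -1]
After 'dup': [18, -1, -1]
After 'rot': [-1, -1, 18]
After 'push 4': [-1, -1, 18, 4]
After 'push 6': [-1, -1, 18, 4, 6]
After 'push 10': [-1, -1, 18, 4, 6, 10]
After 'pop': [-1, -1, 18, 4, 6]
After 'pick 2': [-1, -1, 18, 4, 6, 18]
After 'push 16': [-1, -1, 18, 4, 6, 18, 16]
After 'rot': [-1, -1, 18, 4, 18, 16, 6]
After 'add': [-1, -1, 18, 4, 18, 22]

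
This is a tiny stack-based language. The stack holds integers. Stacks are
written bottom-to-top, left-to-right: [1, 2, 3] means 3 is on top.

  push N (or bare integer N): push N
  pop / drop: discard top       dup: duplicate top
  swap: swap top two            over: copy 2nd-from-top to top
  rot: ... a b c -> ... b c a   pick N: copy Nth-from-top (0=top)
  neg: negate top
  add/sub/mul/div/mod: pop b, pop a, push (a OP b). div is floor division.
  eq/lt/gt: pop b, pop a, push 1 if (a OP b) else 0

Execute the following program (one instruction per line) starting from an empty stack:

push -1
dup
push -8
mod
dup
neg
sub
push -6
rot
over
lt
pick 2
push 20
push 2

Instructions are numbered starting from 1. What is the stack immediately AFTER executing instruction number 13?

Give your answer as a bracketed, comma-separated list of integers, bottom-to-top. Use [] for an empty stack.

Answer: [-2, -6, 0, -2, 20]

Derivation:
Step 1 ('push -1'): [-1]
Step 2 ('dup'): [-1, -1]
Step 3 ('push -8'): [-1, -1, -8]
Step 4 ('mod'): [-1, -1]
Step 5 ('dup'): [-1, -1, -1]
Step 6 ('neg'): [-1, -1, 1]
Step 7 ('sub'): [-1, -2]
Step 8 ('push -6'): [-1, -2, -6]
Step 9 ('rot'): [-2, -6, -1]
Step 10 ('over'): [-2, -6, -1, -6]
Step 11 ('lt'): [-2, -6, 0]
Step 12 ('pick 2'): [-2, -6, 0, -2]
Step 13 ('push 20'): [-2, -6, 0, -2, 20]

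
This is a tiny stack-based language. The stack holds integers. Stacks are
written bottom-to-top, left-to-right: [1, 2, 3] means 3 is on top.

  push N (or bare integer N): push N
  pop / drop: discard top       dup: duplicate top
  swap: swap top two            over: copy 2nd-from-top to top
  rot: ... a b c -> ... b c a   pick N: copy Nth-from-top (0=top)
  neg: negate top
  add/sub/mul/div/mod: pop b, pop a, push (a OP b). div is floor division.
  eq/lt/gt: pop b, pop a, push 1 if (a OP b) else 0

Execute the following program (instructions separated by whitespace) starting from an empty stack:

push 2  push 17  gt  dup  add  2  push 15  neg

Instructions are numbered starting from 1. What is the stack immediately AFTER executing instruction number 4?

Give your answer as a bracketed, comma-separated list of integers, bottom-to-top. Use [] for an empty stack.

Answer: [0, 0]

Derivation:
Step 1 ('push 2'): [2]
Step 2 ('push 17'): [2, 17]
Step 3 ('gt'): [0]
Step 4 ('dup'): [0, 0]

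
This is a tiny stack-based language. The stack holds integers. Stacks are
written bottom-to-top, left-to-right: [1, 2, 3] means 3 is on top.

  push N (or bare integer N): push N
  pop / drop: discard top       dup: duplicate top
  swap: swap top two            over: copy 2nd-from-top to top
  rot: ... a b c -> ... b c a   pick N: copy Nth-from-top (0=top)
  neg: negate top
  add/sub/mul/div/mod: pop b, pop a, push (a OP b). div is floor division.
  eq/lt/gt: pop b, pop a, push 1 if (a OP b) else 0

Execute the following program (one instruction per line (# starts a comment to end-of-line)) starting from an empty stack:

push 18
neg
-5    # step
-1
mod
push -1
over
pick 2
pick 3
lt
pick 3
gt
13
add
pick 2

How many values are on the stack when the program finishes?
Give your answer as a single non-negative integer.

After 'push 18': stack = [18] (depth 1)
After 'neg': stack = [-18] (depth 1)
After 'push -5': stack = [-18, -5] (depth 2)
After 'push -1': stack = [-18, -5, -1] (depth 3)
After 'mod': stack = [-18, 0] (depth 2)
After 'push -1': stack = [-18, 0, -1] (depth 3)
After 'over': stack = [-18, 0, -1, 0] (depth 4)
After 'pick 2': stack = [-18, 0, -1, 0, 0] (depth 5)
After 'pick 3': stack = [-18, 0, -1, 0, 0, 0] (depth 6)
After 'lt': stack = [-18, 0, -1, 0, 0] (depth 5)
After 'pick 3': stack = [-18, 0, -1, 0, 0, 0] (depth 6)
After 'gt': stack = [-18, 0, -1, 0, 0] (depth 5)
After 'push 13': stack = [-18, 0, -1, 0, 0, 13] (depth 6)
After 'add': stack = [-18, 0, -1, 0, 13] (depth 5)
After 'pick 2': stack = [-18, 0, -1, 0, 13, -1] (depth 6)

Answer: 6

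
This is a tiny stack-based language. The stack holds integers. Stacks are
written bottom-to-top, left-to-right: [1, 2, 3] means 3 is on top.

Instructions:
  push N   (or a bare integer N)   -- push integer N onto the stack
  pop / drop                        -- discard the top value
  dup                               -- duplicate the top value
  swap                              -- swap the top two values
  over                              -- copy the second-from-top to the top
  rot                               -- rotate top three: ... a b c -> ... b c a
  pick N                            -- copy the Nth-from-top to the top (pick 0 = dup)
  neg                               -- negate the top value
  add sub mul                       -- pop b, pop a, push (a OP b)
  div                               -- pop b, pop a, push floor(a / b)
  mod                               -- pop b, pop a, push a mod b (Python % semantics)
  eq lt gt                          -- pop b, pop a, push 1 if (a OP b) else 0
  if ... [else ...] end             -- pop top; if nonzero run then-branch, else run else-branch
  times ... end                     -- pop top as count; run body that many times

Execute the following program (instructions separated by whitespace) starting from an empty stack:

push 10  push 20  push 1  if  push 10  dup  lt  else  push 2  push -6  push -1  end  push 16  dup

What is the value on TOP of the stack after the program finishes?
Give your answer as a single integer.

Answer: 16

Derivation:
After 'push 10': [10]
After 'push 20': [10, 20]
After 'push 1': [10, 20, 1]
After 'if': [10, 20]
After 'push 10': [10, 20, 10]
After 'dup': [10, 20, 10, 10]
After 'lt': [10, 20, 0]
After 'push 16': [10, 20, 0, 16]
After 'dup': [10, 20, 0, 16, 16]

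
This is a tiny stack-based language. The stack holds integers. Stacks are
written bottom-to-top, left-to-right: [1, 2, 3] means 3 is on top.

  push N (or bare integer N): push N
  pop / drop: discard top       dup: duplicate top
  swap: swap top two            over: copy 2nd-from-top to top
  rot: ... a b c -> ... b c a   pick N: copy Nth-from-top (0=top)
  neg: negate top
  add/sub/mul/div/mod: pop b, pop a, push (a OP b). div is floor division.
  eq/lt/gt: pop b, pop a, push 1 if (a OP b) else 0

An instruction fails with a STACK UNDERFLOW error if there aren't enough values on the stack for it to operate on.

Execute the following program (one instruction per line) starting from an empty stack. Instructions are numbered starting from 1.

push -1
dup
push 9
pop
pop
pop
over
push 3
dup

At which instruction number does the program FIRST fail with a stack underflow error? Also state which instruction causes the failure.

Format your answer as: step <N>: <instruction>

Step 1 ('push -1'): stack = [-1], depth = 1
Step 2 ('dup'): stack = [-1, -1], depth = 2
Step 3 ('push 9'): stack = [-1, -1, 9], depth = 3
Step 4 ('pop'): stack = [-1, -1], depth = 2
Step 5 ('pop'): stack = [-1], depth = 1
Step 6 ('pop'): stack = [], depth = 0
Step 7 ('over'): needs 2 value(s) but depth is 0 — STACK UNDERFLOW

Answer: step 7: over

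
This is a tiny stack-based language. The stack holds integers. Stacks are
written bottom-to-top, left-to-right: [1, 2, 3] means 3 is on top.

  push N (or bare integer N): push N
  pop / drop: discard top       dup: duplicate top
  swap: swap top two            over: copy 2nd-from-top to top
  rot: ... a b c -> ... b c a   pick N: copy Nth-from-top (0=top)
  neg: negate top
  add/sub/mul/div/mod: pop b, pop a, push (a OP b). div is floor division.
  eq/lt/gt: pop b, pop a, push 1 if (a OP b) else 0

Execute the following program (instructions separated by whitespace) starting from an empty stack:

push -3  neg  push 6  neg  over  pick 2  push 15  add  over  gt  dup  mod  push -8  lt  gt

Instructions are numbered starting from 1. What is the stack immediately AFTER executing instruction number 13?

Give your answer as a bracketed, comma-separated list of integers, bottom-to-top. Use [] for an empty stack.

Answer: [3, -6, 3, 0, -8]

Derivation:
Step 1 ('push -3'): [-3]
Step 2 ('neg'): [3]
Step 3 ('push 6'): [3, 6]
Step 4 ('neg'): [3, -6]
Step 5 ('over'): [3, -6, 3]
Step 6 ('pick 2'): [3, -6, 3, 3]
Step 7 ('push 15'): [3, -6, 3, 3, 15]
Step 8 ('add'): [3, -6, 3, 18]
Step 9 ('over'): [3, -6, 3, 18, 3]
Step 10 ('gt'): [3, -6, 3, 1]
Step 11 ('dup'): [3, -6, 3, 1, 1]
Step 12 ('mod'): [3, -6, 3, 0]
Step 13 ('push -8'): [3, -6, 3, 0, -8]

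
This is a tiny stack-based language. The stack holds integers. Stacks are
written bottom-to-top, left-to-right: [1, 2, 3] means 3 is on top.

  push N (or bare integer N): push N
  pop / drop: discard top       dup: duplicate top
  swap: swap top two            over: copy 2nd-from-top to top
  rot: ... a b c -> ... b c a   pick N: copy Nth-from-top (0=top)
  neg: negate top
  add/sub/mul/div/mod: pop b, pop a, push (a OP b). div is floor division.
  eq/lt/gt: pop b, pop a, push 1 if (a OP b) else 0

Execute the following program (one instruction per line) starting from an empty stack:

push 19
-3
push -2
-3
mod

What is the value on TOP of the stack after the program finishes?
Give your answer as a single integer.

After 'push 19': [19]
After 'push -3': [19, -3]
After 'push -2': [19, -3, -2]
After 'push -3': [19, -3, -2, -3]
After 'mod': [19, -3, -2]

Answer: -2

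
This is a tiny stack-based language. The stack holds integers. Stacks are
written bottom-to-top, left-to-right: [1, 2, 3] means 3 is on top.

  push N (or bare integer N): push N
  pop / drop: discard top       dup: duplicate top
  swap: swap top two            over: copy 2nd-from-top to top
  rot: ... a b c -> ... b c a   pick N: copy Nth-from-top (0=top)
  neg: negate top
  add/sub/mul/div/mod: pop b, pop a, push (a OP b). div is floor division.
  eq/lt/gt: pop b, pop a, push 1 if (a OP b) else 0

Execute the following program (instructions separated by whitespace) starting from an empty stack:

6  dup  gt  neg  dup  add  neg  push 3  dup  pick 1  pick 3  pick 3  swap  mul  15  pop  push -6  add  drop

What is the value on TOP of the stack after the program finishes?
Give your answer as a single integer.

Answer: 3

Derivation:
After 'push 6': [6]
After 'dup': [6, 6]
After 'gt': [0]
After 'neg': [0]
After 'dup': [0, 0]
After 'add': [0]
After 'neg': [0]
After 'push 3': [0, 3]
After 'dup': [0, 3, 3]
After 'pick 1': [0, 3, 3, 3]
After 'pick 3': [0, 3, 3, 3, 0]
After 'pick 3': [0, 3, 3, 3, 0, 3]
After 'swap': [0, 3, 3, 3, 3, 0]
After 'mul': [0, 3, 3, 3, 0]
After 'push 15': [0, 3, 3, 3, 0, 15]
After 'pop': [0, 3, 3, 3, 0]
After 'push -6': [0, 3, 3, 3, 0, -6]
After 'add': [0, 3, 3, 3, -6]
After 'drop': [0, 3, 3, 3]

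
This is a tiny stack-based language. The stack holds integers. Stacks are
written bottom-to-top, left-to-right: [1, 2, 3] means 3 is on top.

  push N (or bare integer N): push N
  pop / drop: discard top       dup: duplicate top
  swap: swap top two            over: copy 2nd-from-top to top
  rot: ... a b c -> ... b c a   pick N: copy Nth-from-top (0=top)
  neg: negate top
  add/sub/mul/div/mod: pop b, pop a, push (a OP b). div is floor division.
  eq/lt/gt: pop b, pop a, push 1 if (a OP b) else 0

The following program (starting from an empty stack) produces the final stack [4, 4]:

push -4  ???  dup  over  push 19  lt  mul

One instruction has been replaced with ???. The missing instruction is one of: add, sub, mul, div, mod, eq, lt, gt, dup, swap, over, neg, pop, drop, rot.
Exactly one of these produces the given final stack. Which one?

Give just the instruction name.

Stack before ???: [-4]
Stack after ???:  [4]
The instruction that transforms [-4] -> [4] is: neg

Answer: neg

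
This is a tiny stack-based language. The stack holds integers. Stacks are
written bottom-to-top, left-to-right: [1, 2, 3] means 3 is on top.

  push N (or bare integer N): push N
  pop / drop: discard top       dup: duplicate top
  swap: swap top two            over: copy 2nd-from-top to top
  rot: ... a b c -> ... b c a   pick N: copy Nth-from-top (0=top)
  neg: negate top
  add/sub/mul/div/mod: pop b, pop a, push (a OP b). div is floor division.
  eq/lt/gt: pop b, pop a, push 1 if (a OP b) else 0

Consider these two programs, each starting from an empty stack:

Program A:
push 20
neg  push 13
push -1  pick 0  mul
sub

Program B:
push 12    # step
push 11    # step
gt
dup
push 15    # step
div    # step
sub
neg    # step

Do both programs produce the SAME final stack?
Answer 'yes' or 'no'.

Program A trace:
  After 'push 20': [20]
  After 'neg': [-20]
  After 'push 13': [-20, 13]
  After 'push -1': [-20, 13, -1]
  After 'pick 0': [-20, 13, -1, -1]
  After 'mul': [-20, 13, 1]
  After 'sub': [-20, 12]
Program A final stack: [-20, 12]

Program B trace:
  After 'push 12': [12]
  After 'push 11': [12, 11]
  After 'gt': [1]
  After 'dup': [1, 1]
  After 'push 15': [1, 1, 15]
  After 'div': [1, 0]
  After 'sub': [1]
  After 'neg': [-1]
Program B final stack: [-1]
Same: no

Answer: no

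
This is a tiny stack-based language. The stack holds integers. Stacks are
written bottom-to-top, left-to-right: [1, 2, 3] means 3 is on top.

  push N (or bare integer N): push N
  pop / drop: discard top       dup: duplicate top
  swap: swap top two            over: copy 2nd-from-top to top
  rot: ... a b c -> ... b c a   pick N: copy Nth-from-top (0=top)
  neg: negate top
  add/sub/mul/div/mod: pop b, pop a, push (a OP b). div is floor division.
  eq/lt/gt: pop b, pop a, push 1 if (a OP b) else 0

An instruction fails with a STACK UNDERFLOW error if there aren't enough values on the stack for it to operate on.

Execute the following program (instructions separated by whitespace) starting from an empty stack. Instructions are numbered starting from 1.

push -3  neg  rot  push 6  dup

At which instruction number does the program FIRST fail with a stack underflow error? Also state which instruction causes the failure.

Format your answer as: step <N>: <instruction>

Answer: step 3: rot

Derivation:
Step 1 ('push -3'): stack = [-3], depth = 1
Step 2 ('neg'): stack = [3], depth = 1
Step 3 ('rot'): needs 3 value(s) but depth is 1 — STACK UNDERFLOW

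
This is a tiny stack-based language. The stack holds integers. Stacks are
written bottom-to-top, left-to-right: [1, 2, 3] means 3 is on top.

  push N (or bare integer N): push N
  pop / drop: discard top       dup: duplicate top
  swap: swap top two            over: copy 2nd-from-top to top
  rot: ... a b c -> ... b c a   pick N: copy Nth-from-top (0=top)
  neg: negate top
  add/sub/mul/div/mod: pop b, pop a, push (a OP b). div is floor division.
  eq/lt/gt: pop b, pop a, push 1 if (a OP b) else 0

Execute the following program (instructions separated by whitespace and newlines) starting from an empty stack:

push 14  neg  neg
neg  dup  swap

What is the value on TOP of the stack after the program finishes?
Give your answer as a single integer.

Answer: -14

Derivation:
After 'push 14': [14]
After 'neg': [-14]
After 'neg': [14]
After 'neg': [-14]
After 'dup': [-14, -14]
After 'swap': [-14, -14]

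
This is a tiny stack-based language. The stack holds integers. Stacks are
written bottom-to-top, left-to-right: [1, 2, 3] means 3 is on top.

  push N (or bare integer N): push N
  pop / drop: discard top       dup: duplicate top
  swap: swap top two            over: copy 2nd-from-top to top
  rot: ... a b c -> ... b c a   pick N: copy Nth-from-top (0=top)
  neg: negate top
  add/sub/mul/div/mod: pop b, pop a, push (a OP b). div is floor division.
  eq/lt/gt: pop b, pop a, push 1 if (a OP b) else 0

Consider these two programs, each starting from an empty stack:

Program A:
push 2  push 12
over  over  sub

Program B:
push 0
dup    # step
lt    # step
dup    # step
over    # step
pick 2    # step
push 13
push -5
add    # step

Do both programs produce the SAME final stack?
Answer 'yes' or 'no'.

Program A trace:
  After 'push 2': [2]
  After 'push 12': [2, 12]
  After 'over': [2, 12, 2]
  After 'over': [2, 12, 2, 12]
  After 'sub': [2, 12, -10]
Program A final stack: [2, 12, -10]

Program B trace:
  After 'push 0': [0]
  After 'dup': [0, 0]
  After 'lt': [0]
  After 'dup': [0, 0]
  After 'over': [0, 0, 0]
  After 'pick 2': [0, 0, 0, 0]
  After 'push 13': [0, 0, 0, 0, 13]
  After 'push -5': [0, 0, 0, 0, 13, -5]
  After 'add': [0, 0, 0, 0, 8]
Program B final stack: [0, 0, 0, 0, 8]
Same: no

Answer: no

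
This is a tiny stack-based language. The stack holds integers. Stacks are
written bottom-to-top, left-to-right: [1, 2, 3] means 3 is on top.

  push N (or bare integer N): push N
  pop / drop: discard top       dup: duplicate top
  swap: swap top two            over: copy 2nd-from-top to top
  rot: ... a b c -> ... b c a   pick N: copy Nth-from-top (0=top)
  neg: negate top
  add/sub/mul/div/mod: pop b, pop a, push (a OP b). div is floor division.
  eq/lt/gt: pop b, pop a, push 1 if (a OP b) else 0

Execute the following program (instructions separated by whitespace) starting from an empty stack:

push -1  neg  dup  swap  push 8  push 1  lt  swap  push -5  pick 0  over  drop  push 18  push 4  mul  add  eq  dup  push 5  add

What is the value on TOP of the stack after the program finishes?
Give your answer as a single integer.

After 'push -1': [-1]
After 'neg': [1]
After 'dup': [1, 1]
After 'swap': [1, 1]
After 'push 8': [1, 1, 8]
After 'push 1': [1, 1, 8, 1]
After 'lt': [1, 1, 0]
After 'swap': [1, 0, 1]
After 'push -5': [1, 0, 1, -5]
After 'pick 0': [1, 0, 1, -5, -5]
After 'over': [1, 0, 1, -5, -5, -5]
After 'drop': [1, 0, 1, -5, -5]
After 'push 18': [1, 0, 1, -5, -5, 18]
After 'push 4': [1, 0, 1, -5, -5, 18, 4]
After 'mul': [1, 0, 1, -5, -5, 72]
After 'add': [1, 0, 1, -5, 67]
After 'eq': [1, 0, 1, 0]
After 'dup': [1, 0, 1, 0, 0]
After 'push 5': [1, 0, 1, 0, 0, 5]
After 'add': [1, 0, 1, 0, 5]

Answer: 5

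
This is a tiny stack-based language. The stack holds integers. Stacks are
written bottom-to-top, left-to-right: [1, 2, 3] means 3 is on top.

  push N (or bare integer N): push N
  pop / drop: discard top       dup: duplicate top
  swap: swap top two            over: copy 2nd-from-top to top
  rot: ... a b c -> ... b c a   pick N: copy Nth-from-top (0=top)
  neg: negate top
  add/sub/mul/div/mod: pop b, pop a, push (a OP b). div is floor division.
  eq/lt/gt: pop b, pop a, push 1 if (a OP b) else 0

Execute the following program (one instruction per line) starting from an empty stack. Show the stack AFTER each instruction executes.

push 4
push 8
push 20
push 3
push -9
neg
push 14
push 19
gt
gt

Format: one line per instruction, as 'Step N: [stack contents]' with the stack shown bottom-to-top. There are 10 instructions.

Step 1: [4]
Step 2: [4, 8]
Step 3: [4, 8, 20]
Step 4: [4, 8, 20, 3]
Step 5: [4, 8, 20, 3, -9]
Step 6: [4, 8, 20, 3, 9]
Step 7: [4, 8, 20, 3, 9, 14]
Step 8: [4, 8, 20, 3, 9, 14, 19]
Step 9: [4, 8, 20, 3, 9, 0]
Step 10: [4, 8, 20, 3, 1]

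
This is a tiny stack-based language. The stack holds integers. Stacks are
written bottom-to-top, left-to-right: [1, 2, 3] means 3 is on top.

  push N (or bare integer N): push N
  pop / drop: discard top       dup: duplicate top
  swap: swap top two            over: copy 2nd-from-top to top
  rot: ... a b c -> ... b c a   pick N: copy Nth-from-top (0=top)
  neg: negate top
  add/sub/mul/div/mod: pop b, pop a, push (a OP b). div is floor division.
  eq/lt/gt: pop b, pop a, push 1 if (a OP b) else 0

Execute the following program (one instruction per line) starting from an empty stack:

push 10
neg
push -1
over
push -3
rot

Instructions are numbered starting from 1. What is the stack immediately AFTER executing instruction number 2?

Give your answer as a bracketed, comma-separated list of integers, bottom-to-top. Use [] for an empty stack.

Answer: [-10]

Derivation:
Step 1 ('push 10'): [10]
Step 2 ('neg'): [-10]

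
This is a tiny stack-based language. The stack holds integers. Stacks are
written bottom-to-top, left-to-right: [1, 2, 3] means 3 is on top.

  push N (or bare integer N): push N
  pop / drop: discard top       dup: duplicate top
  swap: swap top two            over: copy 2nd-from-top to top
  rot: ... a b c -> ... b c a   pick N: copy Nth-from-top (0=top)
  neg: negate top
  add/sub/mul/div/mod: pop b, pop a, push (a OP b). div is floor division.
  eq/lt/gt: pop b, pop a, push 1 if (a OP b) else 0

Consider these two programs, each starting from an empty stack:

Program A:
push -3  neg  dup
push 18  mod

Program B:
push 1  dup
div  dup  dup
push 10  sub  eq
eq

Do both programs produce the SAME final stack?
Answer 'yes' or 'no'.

Answer: no

Derivation:
Program A trace:
  After 'push -3': [-3]
  After 'neg': [3]
  After 'dup': [3, 3]
  After 'push 18': [3, 3, 18]
  After 'mod': [3, 3]
Program A final stack: [3, 3]

Program B trace:
  After 'push 1': [1]
  After 'dup': [1, 1]
  After 'div': [1]
  After 'dup': [1, 1]
  After 'dup': [1, 1, 1]
  After 'push 10': [1, 1, 1, 10]
  After 'sub': [1, 1, -9]
  After 'eq': [1, 0]
  After 'eq': [0]
Program B final stack: [0]
Same: no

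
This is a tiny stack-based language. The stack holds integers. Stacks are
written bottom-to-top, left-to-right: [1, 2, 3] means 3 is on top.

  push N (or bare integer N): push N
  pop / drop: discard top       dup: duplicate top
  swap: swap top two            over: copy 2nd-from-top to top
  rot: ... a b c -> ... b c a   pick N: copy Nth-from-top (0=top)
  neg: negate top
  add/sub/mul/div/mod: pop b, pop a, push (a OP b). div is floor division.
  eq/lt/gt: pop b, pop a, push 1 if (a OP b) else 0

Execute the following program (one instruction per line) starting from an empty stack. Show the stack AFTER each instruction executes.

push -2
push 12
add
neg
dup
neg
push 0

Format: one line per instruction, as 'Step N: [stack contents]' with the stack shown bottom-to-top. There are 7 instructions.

Step 1: [-2]
Step 2: [-2, 12]
Step 3: [10]
Step 4: [-10]
Step 5: [-10, -10]
Step 6: [-10, 10]
Step 7: [-10, 10, 0]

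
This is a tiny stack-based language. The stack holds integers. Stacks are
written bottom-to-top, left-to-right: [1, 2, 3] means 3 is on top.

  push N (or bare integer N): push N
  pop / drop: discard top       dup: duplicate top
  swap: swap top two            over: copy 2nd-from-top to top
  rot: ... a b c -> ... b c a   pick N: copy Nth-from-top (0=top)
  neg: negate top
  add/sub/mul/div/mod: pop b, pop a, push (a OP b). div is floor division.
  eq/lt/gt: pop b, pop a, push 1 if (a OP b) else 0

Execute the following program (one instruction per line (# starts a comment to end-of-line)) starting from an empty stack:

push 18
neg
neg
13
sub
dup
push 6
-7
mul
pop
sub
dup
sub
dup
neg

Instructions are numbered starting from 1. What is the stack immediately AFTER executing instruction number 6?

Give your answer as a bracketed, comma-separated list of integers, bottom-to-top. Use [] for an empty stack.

Step 1 ('push 18'): [18]
Step 2 ('neg'): [-18]
Step 3 ('neg'): [18]
Step 4 ('13'): [18, 13]
Step 5 ('sub'): [5]
Step 6 ('dup'): [5, 5]

Answer: [5, 5]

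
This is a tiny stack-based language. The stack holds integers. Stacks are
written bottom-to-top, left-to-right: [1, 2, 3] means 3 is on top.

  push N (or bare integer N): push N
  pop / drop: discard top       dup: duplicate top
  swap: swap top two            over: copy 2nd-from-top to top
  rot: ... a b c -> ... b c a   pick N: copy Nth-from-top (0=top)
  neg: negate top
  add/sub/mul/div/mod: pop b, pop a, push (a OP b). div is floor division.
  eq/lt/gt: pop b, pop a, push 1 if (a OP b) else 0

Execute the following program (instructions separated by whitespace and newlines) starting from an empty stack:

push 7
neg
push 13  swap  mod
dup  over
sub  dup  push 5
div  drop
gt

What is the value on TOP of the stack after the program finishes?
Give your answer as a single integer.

After 'push 7': [7]
After 'neg': [-7]
After 'push 13': [-7, 13]
After 'swap': [13, -7]
After 'mod': [-1]
After 'dup': [-1, -1]
After 'over': [-1, -1, -1]
After 'sub': [-1, 0]
After 'dup': [-1, 0, 0]
After 'push 5': [-1, 0, 0, 5]
After 'div': [-1, 0, 0]
After 'drop': [-1, 0]
After 'gt': [0]

Answer: 0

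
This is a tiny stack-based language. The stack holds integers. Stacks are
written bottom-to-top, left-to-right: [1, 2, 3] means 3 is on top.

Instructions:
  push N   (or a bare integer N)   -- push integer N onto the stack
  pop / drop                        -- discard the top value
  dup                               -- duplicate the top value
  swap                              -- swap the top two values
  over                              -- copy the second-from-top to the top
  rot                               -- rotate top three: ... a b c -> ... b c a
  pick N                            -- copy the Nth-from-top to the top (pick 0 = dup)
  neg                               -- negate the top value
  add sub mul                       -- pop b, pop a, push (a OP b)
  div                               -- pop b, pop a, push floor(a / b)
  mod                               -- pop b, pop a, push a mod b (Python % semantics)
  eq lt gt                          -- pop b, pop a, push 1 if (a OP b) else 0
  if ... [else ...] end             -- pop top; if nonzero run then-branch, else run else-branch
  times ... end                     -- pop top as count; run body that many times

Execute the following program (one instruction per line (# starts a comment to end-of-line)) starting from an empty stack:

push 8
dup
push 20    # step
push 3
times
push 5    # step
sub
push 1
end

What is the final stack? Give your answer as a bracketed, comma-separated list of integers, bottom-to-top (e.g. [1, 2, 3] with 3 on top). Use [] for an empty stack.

After 'push 8': [8]
After 'dup': [8, 8]
After 'push 20': [8, 8, 20]
After 'push 3': [8, 8, 20, 3]
After 'times': [8, 8, 20]
After 'push 5': [8, 8, 20, 5]
After 'sub': [8, 8, 15]
After 'push 1': [8, 8, 15, 1]
After 'push 5': [8, 8, 15, 1, 5]
After 'sub': [8, 8, 15, -4]
After 'push 1': [8, 8, 15, -4, 1]
After 'push 5': [8, 8, 15, -4, 1, 5]
After 'sub': [8, 8, 15, -4, -4]
After 'push 1': [8, 8, 15, -4, -4, 1]

Answer: [8, 8, 15, -4, -4, 1]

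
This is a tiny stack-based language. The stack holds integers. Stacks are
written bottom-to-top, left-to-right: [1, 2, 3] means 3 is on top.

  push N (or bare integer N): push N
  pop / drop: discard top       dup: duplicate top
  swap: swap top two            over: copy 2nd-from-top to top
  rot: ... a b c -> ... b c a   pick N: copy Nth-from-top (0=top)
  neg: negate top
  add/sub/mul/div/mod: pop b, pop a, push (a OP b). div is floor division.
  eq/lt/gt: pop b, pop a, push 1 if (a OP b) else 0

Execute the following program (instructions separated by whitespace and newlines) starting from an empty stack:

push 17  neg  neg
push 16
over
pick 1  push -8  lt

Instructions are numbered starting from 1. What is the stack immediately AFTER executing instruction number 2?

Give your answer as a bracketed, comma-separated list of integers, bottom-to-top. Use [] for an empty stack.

Step 1 ('push 17'): [17]
Step 2 ('neg'): [-17]

Answer: [-17]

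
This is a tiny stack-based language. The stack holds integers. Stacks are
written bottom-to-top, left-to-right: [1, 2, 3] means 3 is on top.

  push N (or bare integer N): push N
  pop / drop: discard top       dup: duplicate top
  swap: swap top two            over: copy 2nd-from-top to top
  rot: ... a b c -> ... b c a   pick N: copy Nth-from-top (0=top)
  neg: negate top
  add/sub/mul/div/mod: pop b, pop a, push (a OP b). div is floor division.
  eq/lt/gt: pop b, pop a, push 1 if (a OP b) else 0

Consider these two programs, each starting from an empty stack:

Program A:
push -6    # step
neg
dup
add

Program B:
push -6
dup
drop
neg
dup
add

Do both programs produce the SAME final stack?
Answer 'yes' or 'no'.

Answer: yes

Derivation:
Program A trace:
  After 'push -6': [-6]
  After 'neg': [6]
  After 'dup': [6, 6]
  After 'add': [12]
Program A final stack: [12]

Program B trace:
  After 'push -6': [-6]
  After 'dup': [-6, -6]
  After 'drop': [-6]
  After 'neg': [6]
  After 'dup': [6, 6]
  After 'add': [12]
Program B final stack: [12]
Same: yes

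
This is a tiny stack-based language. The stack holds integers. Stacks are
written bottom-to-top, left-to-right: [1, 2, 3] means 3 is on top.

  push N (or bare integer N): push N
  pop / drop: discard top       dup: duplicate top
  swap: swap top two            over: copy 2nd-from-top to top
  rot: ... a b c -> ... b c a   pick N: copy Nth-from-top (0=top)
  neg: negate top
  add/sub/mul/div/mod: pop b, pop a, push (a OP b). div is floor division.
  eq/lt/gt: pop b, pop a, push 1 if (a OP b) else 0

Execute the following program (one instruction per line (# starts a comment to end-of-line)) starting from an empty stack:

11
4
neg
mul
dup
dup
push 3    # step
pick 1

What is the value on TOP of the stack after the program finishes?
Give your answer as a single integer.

Answer: -44

Derivation:
After 'push 11': [11]
After 'push 4': [11, 4]
After 'neg': [11, -4]
After 'mul': [-44]
After 'dup': [-44, -44]
After 'dup': [-44, -44, -44]
After 'push 3': [-44, -44, -44, 3]
After 'pick 1': [-44, -44, -44, 3, -44]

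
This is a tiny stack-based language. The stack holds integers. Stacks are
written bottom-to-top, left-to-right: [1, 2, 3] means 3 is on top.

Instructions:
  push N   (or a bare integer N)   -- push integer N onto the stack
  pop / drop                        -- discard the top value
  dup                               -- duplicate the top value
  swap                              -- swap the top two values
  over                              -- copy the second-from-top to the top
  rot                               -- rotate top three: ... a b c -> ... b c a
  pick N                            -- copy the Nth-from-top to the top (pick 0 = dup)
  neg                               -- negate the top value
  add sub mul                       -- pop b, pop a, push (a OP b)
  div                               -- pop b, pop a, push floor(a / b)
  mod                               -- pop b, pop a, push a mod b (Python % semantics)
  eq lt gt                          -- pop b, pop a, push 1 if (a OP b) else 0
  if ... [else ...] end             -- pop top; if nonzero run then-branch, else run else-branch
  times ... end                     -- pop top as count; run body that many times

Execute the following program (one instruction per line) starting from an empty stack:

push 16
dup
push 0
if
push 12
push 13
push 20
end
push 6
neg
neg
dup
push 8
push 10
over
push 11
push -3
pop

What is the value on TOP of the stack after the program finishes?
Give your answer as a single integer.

Answer: 11

Derivation:
After 'push 16': [16]
After 'dup': [16, 16]
After 'push 0': [16, 16, 0]
After 'if': [16, 16]
After 'push 6': [16, 16, 6]
After 'neg': [16, 16, -6]
After 'neg': [16, 16, 6]
After 'dup': [16, 16, 6, 6]
After 'push 8': [16, 16, 6, 6, 8]
After 'push 10': [16, 16, 6, 6, 8, 10]
After 'over': [16, 16, 6, 6, 8, 10, 8]
After 'push 11': [16, 16, 6, 6, 8, 10, 8, 11]
After 'push -3': [16, 16, 6, 6, 8, 10, 8, 11, -3]
After 'pop': [16, 16, 6, 6, 8, 10, 8, 11]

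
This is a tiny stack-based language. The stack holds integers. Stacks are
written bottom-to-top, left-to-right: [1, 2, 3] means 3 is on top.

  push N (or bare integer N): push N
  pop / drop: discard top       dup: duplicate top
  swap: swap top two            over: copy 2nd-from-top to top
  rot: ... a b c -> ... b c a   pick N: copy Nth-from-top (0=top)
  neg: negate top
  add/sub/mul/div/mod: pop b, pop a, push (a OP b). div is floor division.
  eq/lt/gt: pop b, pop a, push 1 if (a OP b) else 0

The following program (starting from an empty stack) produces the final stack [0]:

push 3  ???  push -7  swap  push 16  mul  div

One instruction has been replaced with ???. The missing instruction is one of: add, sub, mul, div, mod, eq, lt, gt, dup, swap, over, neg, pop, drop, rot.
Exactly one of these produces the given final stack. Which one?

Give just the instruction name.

Answer: neg

Derivation:
Stack before ???: [3]
Stack after ???:  [-3]
The instruction that transforms [3] -> [-3] is: neg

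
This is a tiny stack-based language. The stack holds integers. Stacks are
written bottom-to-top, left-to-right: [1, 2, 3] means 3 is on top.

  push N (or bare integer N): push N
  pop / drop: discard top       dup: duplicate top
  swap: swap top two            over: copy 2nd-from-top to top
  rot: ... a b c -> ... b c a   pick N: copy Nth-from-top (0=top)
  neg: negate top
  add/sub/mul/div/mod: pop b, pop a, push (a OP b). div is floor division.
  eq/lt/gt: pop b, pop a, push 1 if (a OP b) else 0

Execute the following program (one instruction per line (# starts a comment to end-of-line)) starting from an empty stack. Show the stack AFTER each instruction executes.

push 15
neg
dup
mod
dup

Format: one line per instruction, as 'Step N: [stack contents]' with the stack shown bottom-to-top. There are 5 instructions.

Step 1: [15]
Step 2: [-15]
Step 3: [-15, -15]
Step 4: [0]
Step 5: [0, 0]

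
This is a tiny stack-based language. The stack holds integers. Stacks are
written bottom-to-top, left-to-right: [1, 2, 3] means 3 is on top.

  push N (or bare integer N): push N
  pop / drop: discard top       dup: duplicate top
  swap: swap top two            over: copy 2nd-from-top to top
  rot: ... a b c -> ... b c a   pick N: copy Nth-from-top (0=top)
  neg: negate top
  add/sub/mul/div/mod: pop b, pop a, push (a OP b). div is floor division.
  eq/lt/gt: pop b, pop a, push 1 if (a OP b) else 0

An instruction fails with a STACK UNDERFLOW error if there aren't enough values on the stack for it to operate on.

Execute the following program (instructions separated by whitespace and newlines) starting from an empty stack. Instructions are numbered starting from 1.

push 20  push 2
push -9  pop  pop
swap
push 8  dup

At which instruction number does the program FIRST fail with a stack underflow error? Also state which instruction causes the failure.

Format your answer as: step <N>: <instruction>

Step 1 ('push 20'): stack = [20], depth = 1
Step 2 ('push 2'): stack = [20, 2], depth = 2
Step 3 ('push -9'): stack = [20, 2, -9], depth = 3
Step 4 ('pop'): stack = [20, 2], depth = 2
Step 5 ('pop'): stack = [20], depth = 1
Step 6 ('swap'): needs 2 value(s) but depth is 1 — STACK UNDERFLOW

Answer: step 6: swap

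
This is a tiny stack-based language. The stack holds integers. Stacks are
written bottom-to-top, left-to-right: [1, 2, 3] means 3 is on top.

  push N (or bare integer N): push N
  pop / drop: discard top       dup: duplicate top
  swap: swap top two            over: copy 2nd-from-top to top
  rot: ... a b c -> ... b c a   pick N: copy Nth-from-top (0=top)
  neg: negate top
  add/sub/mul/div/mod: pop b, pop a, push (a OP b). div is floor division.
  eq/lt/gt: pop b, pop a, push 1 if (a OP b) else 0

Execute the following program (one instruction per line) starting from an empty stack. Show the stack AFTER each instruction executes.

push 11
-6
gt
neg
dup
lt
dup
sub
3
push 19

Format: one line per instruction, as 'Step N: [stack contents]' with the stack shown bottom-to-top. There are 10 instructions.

Step 1: [11]
Step 2: [11, -6]
Step 3: [1]
Step 4: [-1]
Step 5: [-1, -1]
Step 6: [0]
Step 7: [0, 0]
Step 8: [0]
Step 9: [0, 3]
Step 10: [0, 3, 19]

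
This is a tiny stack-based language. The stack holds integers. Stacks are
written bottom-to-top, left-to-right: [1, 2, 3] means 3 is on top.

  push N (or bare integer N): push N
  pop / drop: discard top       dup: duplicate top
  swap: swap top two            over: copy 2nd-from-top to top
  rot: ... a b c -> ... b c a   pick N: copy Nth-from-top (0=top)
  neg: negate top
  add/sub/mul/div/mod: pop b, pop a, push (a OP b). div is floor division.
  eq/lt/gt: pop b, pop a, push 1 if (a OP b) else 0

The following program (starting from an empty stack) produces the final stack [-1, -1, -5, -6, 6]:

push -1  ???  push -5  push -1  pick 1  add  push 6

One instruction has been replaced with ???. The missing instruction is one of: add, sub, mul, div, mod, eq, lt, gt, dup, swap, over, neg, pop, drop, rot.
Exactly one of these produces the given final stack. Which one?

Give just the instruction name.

Answer: dup

Derivation:
Stack before ???: [-1]
Stack after ???:  [-1, -1]
The instruction that transforms [-1] -> [-1, -1] is: dup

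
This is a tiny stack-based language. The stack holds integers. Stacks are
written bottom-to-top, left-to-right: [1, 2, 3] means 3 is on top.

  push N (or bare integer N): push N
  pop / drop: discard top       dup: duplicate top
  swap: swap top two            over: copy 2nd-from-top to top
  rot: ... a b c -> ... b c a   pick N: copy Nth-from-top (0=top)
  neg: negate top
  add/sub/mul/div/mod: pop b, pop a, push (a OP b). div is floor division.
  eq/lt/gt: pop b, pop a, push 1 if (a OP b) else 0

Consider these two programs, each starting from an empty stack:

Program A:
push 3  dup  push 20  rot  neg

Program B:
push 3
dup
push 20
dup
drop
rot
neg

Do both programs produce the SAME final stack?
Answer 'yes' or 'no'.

Answer: yes

Derivation:
Program A trace:
  After 'push 3': [3]
  After 'dup': [3, 3]
  After 'push 20': [3, 3, 20]
  After 'rot': [3, 20, 3]
  After 'neg': [3, 20, -3]
Program A final stack: [3, 20, -3]

Program B trace:
  After 'push 3': [3]
  After 'dup': [3, 3]
  After 'push 20': [3, 3, 20]
  After 'dup': [3, 3, 20, 20]
  After 'drop': [3, 3, 20]
  After 'rot': [3, 20, 3]
  After 'neg': [3, 20, -3]
Program B final stack: [3, 20, -3]
Same: yes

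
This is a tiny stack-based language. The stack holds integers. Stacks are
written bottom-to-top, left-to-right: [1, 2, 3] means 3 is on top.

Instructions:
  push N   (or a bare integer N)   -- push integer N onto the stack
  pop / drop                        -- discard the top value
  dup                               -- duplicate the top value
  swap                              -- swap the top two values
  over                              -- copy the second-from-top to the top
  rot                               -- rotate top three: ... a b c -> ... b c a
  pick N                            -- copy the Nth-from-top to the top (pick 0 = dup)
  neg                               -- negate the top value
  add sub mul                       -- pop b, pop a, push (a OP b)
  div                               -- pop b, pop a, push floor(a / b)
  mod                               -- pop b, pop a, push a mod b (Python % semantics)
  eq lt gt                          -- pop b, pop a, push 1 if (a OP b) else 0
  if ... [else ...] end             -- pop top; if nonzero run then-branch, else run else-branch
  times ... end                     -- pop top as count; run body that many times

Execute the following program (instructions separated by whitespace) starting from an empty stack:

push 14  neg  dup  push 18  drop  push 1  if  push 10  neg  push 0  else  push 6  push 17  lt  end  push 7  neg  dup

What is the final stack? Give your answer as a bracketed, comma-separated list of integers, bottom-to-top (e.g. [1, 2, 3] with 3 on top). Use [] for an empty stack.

After 'push 14': [14]
After 'neg': [-14]
After 'dup': [-14, -14]
After 'push 18': [-14, -14, 18]
After 'drop': [-14, -14]
After 'push 1': [-14, -14, 1]
After 'if': [-14, -14]
After 'push 10': [-14, -14, 10]
After 'neg': [-14, -14, -10]
After 'push 0': [-14, -14, -10, 0]
After 'push 7': [-14, -14, -10, 0, 7]
After 'neg': [-14, -14, -10, 0, -7]
After 'dup': [-14, -14, -10, 0, -7, -7]

Answer: [-14, -14, -10, 0, -7, -7]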